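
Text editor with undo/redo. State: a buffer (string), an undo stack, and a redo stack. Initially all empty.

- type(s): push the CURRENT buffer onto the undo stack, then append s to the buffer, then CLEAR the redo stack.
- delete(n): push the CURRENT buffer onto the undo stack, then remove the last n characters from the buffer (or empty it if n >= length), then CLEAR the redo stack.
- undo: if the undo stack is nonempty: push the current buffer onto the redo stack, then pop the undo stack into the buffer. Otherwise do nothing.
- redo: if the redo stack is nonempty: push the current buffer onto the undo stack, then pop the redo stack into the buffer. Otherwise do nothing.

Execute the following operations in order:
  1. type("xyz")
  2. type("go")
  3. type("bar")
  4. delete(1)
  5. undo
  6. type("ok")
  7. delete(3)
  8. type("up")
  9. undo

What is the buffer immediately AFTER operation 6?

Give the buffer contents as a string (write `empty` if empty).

After op 1 (type): buf='xyz' undo_depth=1 redo_depth=0
After op 2 (type): buf='xyzgo' undo_depth=2 redo_depth=0
After op 3 (type): buf='xyzgobar' undo_depth=3 redo_depth=0
After op 4 (delete): buf='xyzgoba' undo_depth=4 redo_depth=0
After op 5 (undo): buf='xyzgobar' undo_depth=3 redo_depth=1
After op 6 (type): buf='xyzgobarok' undo_depth=4 redo_depth=0

Answer: xyzgobarok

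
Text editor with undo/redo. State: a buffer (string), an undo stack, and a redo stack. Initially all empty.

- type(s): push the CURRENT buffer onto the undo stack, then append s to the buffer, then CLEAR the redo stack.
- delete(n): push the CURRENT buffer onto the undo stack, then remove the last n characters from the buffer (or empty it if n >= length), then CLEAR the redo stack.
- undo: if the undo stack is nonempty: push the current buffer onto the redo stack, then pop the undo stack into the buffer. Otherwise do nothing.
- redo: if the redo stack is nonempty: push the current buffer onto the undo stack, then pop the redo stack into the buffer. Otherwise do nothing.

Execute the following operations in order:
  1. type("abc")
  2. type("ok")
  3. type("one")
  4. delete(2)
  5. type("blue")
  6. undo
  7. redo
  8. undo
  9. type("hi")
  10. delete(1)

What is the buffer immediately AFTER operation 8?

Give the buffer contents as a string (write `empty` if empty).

Answer: abcoko

Derivation:
After op 1 (type): buf='abc' undo_depth=1 redo_depth=0
After op 2 (type): buf='abcok' undo_depth=2 redo_depth=0
After op 3 (type): buf='abcokone' undo_depth=3 redo_depth=0
After op 4 (delete): buf='abcoko' undo_depth=4 redo_depth=0
After op 5 (type): buf='abcokoblue' undo_depth=5 redo_depth=0
After op 6 (undo): buf='abcoko' undo_depth=4 redo_depth=1
After op 7 (redo): buf='abcokoblue' undo_depth=5 redo_depth=0
After op 8 (undo): buf='abcoko' undo_depth=4 redo_depth=1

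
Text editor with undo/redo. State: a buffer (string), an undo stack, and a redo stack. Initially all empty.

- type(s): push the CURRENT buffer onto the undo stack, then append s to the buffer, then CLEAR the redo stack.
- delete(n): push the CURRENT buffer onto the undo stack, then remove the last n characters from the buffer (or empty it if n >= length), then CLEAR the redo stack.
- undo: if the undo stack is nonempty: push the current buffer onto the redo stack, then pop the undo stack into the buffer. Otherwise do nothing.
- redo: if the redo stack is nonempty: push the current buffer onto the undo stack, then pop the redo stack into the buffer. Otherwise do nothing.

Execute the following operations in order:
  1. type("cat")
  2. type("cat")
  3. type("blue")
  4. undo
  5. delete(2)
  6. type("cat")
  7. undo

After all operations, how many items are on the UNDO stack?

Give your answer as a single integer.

Answer: 3

Derivation:
After op 1 (type): buf='cat' undo_depth=1 redo_depth=0
After op 2 (type): buf='catcat' undo_depth=2 redo_depth=0
After op 3 (type): buf='catcatblue' undo_depth=3 redo_depth=0
After op 4 (undo): buf='catcat' undo_depth=2 redo_depth=1
After op 5 (delete): buf='catc' undo_depth=3 redo_depth=0
After op 6 (type): buf='catccat' undo_depth=4 redo_depth=0
After op 7 (undo): buf='catc' undo_depth=3 redo_depth=1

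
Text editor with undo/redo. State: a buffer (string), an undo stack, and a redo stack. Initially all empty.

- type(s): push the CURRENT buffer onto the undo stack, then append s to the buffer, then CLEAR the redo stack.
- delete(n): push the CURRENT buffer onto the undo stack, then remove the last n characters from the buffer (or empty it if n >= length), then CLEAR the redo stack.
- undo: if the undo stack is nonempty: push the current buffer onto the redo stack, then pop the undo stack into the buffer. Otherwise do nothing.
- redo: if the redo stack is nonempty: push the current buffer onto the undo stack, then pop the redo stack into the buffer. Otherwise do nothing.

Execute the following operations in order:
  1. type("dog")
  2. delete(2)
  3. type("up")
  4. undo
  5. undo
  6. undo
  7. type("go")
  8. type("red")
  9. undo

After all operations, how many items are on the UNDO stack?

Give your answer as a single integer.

After op 1 (type): buf='dog' undo_depth=1 redo_depth=0
After op 2 (delete): buf='d' undo_depth=2 redo_depth=0
After op 3 (type): buf='dup' undo_depth=3 redo_depth=0
After op 4 (undo): buf='d' undo_depth=2 redo_depth=1
After op 5 (undo): buf='dog' undo_depth=1 redo_depth=2
After op 6 (undo): buf='(empty)' undo_depth=0 redo_depth=3
After op 7 (type): buf='go' undo_depth=1 redo_depth=0
After op 8 (type): buf='gored' undo_depth=2 redo_depth=0
After op 9 (undo): buf='go' undo_depth=1 redo_depth=1

Answer: 1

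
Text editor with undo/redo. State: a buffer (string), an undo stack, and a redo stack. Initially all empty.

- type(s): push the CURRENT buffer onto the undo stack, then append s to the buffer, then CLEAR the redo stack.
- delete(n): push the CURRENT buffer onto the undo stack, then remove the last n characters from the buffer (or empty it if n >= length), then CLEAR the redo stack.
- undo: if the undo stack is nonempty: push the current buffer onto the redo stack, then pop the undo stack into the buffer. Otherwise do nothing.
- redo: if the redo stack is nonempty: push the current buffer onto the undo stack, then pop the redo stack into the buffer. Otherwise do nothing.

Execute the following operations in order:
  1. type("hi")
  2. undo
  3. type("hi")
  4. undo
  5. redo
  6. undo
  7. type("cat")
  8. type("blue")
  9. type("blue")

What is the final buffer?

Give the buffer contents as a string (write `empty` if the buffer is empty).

After op 1 (type): buf='hi' undo_depth=1 redo_depth=0
After op 2 (undo): buf='(empty)' undo_depth=0 redo_depth=1
After op 3 (type): buf='hi' undo_depth=1 redo_depth=0
After op 4 (undo): buf='(empty)' undo_depth=0 redo_depth=1
After op 5 (redo): buf='hi' undo_depth=1 redo_depth=0
After op 6 (undo): buf='(empty)' undo_depth=0 redo_depth=1
After op 7 (type): buf='cat' undo_depth=1 redo_depth=0
After op 8 (type): buf='catblue' undo_depth=2 redo_depth=0
After op 9 (type): buf='catblueblue' undo_depth=3 redo_depth=0

Answer: catblueblue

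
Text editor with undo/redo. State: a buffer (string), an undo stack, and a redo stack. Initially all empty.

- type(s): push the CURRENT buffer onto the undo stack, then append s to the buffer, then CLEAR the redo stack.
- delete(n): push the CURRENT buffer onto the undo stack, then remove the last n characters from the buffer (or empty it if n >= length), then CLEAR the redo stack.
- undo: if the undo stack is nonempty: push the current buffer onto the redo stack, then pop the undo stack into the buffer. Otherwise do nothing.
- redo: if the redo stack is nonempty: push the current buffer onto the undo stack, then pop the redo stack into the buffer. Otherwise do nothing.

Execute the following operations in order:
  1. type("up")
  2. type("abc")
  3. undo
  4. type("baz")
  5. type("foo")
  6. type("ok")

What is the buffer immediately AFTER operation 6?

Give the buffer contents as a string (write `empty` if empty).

After op 1 (type): buf='up' undo_depth=1 redo_depth=0
After op 2 (type): buf='upabc' undo_depth=2 redo_depth=0
After op 3 (undo): buf='up' undo_depth=1 redo_depth=1
After op 4 (type): buf='upbaz' undo_depth=2 redo_depth=0
After op 5 (type): buf='upbazfoo' undo_depth=3 redo_depth=0
After op 6 (type): buf='upbazfoook' undo_depth=4 redo_depth=0

Answer: upbazfoook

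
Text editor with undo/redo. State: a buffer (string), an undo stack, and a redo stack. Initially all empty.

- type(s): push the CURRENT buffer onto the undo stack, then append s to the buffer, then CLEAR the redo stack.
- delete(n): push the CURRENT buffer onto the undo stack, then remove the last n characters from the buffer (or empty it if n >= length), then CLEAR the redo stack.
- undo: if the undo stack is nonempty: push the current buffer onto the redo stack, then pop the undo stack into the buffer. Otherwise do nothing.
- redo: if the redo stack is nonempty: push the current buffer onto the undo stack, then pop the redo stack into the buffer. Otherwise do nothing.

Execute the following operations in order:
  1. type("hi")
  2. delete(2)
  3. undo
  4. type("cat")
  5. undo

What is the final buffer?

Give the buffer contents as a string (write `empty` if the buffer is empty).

After op 1 (type): buf='hi' undo_depth=1 redo_depth=0
After op 2 (delete): buf='(empty)' undo_depth=2 redo_depth=0
After op 3 (undo): buf='hi' undo_depth=1 redo_depth=1
After op 4 (type): buf='hicat' undo_depth=2 redo_depth=0
After op 5 (undo): buf='hi' undo_depth=1 redo_depth=1

Answer: hi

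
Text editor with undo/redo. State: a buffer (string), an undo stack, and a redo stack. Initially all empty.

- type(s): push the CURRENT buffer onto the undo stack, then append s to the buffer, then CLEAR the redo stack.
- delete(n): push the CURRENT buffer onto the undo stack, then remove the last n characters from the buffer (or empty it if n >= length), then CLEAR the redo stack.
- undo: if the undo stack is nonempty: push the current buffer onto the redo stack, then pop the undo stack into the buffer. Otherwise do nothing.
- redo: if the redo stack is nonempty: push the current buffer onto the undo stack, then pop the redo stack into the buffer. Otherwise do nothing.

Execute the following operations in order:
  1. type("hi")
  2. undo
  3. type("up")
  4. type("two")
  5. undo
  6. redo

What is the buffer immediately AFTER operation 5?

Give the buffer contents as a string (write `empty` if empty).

After op 1 (type): buf='hi' undo_depth=1 redo_depth=0
After op 2 (undo): buf='(empty)' undo_depth=0 redo_depth=1
After op 3 (type): buf='up' undo_depth=1 redo_depth=0
After op 4 (type): buf='uptwo' undo_depth=2 redo_depth=0
After op 5 (undo): buf='up' undo_depth=1 redo_depth=1

Answer: up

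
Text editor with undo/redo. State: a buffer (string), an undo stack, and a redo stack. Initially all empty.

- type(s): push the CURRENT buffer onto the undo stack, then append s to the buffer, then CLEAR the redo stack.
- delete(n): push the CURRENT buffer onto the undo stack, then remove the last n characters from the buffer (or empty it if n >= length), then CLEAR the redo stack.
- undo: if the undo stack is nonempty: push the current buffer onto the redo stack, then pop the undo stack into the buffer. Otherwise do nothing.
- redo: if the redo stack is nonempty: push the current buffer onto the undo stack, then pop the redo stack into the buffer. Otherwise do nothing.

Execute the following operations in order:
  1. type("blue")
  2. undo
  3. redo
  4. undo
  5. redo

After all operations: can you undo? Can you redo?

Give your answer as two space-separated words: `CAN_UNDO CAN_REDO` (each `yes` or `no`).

After op 1 (type): buf='blue' undo_depth=1 redo_depth=0
After op 2 (undo): buf='(empty)' undo_depth=0 redo_depth=1
After op 3 (redo): buf='blue' undo_depth=1 redo_depth=0
After op 4 (undo): buf='(empty)' undo_depth=0 redo_depth=1
After op 5 (redo): buf='blue' undo_depth=1 redo_depth=0

Answer: yes no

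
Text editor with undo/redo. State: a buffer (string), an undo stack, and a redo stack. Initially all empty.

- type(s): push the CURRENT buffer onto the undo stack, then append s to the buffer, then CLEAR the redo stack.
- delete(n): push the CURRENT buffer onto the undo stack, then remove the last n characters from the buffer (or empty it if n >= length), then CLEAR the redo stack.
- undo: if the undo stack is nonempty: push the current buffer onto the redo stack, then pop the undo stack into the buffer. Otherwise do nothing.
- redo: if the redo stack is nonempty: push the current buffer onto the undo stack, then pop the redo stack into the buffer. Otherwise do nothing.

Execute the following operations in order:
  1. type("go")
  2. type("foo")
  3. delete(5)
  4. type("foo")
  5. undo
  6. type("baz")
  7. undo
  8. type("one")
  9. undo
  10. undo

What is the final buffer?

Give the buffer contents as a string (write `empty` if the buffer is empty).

After op 1 (type): buf='go' undo_depth=1 redo_depth=0
After op 2 (type): buf='gofoo' undo_depth=2 redo_depth=0
After op 3 (delete): buf='(empty)' undo_depth=3 redo_depth=0
After op 4 (type): buf='foo' undo_depth=4 redo_depth=0
After op 5 (undo): buf='(empty)' undo_depth=3 redo_depth=1
After op 6 (type): buf='baz' undo_depth=4 redo_depth=0
After op 7 (undo): buf='(empty)' undo_depth=3 redo_depth=1
After op 8 (type): buf='one' undo_depth=4 redo_depth=0
After op 9 (undo): buf='(empty)' undo_depth=3 redo_depth=1
After op 10 (undo): buf='gofoo' undo_depth=2 redo_depth=2

Answer: gofoo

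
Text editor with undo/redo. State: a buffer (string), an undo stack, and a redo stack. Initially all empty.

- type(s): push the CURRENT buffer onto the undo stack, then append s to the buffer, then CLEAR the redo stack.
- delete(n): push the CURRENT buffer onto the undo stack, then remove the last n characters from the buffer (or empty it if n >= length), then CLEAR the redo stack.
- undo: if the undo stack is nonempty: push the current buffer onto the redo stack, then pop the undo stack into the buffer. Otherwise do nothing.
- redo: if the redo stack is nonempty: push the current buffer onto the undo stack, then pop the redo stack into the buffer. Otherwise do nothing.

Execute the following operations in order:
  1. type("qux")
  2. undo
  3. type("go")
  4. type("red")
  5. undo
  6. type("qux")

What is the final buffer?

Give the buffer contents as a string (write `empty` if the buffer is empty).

Answer: goqux

Derivation:
After op 1 (type): buf='qux' undo_depth=1 redo_depth=0
After op 2 (undo): buf='(empty)' undo_depth=0 redo_depth=1
After op 3 (type): buf='go' undo_depth=1 redo_depth=0
After op 4 (type): buf='gored' undo_depth=2 redo_depth=0
After op 5 (undo): buf='go' undo_depth=1 redo_depth=1
After op 6 (type): buf='goqux' undo_depth=2 redo_depth=0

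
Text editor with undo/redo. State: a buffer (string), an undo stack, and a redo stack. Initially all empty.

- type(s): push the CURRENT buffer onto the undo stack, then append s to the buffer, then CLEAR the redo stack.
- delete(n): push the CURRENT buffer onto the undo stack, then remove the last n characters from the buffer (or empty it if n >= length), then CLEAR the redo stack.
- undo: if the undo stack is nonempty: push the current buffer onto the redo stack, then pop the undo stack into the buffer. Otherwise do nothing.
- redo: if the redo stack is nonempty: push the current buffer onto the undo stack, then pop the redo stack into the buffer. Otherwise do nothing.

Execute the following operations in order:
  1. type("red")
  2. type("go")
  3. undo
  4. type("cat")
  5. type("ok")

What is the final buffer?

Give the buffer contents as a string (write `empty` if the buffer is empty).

After op 1 (type): buf='red' undo_depth=1 redo_depth=0
After op 2 (type): buf='redgo' undo_depth=2 redo_depth=0
After op 3 (undo): buf='red' undo_depth=1 redo_depth=1
After op 4 (type): buf='redcat' undo_depth=2 redo_depth=0
After op 5 (type): buf='redcatok' undo_depth=3 redo_depth=0

Answer: redcatok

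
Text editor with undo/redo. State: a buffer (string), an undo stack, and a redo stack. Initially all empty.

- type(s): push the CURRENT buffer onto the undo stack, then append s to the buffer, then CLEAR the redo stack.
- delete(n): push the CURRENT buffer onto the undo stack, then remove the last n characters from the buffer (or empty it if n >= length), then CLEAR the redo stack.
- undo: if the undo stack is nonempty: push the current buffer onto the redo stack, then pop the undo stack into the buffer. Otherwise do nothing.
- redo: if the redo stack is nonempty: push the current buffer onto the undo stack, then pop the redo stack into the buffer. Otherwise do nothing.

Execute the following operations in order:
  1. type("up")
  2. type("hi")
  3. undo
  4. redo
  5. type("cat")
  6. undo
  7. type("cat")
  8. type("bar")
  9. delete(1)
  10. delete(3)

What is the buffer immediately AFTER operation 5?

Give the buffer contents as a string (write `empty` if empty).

After op 1 (type): buf='up' undo_depth=1 redo_depth=0
After op 2 (type): buf='uphi' undo_depth=2 redo_depth=0
After op 3 (undo): buf='up' undo_depth=1 redo_depth=1
After op 4 (redo): buf='uphi' undo_depth=2 redo_depth=0
After op 5 (type): buf='uphicat' undo_depth=3 redo_depth=0

Answer: uphicat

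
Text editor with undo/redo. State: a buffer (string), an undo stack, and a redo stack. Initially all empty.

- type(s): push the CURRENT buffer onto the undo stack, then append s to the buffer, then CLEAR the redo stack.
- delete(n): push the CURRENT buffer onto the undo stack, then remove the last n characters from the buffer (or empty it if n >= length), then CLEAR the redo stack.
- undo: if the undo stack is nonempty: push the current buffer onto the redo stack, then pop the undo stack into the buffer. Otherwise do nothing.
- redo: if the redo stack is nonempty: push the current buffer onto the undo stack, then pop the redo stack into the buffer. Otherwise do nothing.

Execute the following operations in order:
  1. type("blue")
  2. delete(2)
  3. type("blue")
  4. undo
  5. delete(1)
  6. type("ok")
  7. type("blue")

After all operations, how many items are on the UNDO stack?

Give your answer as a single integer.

After op 1 (type): buf='blue' undo_depth=1 redo_depth=0
After op 2 (delete): buf='bl' undo_depth=2 redo_depth=0
After op 3 (type): buf='blblue' undo_depth=3 redo_depth=0
After op 4 (undo): buf='bl' undo_depth=2 redo_depth=1
After op 5 (delete): buf='b' undo_depth=3 redo_depth=0
After op 6 (type): buf='bok' undo_depth=4 redo_depth=0
After op 7 (type): buf='bokblue' undo_depth=5 redo_depth=0

Answer: 5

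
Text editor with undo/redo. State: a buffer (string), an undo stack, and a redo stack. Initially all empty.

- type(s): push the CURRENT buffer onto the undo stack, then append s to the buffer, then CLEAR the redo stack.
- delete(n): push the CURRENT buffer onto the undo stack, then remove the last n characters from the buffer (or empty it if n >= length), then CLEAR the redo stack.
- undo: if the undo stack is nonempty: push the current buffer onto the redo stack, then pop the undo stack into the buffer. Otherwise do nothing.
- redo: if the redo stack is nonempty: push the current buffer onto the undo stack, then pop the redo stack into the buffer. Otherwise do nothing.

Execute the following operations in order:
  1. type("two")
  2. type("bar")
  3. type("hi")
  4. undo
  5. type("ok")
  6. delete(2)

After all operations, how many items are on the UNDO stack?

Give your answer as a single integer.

Answer: 4

Derivation:
After op 1 (type): buf='two' undo_depth=1 redo_depth=0
After op 2 (type): buf='twobar' undo_depth=2 redo_depth=0
After op 3 (type): buf='twobarhi' undo_depth=3 redo_depth=0
After op 4 (undo): buf='twobar' undo_depth=2 redo_depth=1
After op 5 (type): buf='twobarok' undo_depth=3 redo_depth=0
After op 6 (delete): buf='twobar' undo_depth=4 redo_depth=0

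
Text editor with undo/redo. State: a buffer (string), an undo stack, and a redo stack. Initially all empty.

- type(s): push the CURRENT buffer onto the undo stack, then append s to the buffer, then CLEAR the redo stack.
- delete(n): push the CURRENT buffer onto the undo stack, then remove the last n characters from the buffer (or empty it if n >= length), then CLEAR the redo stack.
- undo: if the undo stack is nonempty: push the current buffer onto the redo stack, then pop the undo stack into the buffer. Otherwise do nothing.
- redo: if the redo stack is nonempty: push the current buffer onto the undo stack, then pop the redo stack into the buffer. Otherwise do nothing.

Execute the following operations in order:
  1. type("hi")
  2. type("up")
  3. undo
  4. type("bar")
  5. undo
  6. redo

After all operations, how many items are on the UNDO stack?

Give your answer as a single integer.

Answer: 2

Derivation:
After op 1 (type): buf='hi' undo_depth=1 redo_depth=0
After op 2 (type): buf='hiup' undo_depth=2 redo_depth=0
After op 3 (undo): buf='hi' undo_depth=1 redo_depth=1
After op 4 (type): buf='hibar' undo_depth=2 redo_depth=0
After op 5 (undo): buf='hi' undo_depth=1 redo_depth=1
After op 6 (redo): buf='hibar' undo_depth=2 redo_depth=0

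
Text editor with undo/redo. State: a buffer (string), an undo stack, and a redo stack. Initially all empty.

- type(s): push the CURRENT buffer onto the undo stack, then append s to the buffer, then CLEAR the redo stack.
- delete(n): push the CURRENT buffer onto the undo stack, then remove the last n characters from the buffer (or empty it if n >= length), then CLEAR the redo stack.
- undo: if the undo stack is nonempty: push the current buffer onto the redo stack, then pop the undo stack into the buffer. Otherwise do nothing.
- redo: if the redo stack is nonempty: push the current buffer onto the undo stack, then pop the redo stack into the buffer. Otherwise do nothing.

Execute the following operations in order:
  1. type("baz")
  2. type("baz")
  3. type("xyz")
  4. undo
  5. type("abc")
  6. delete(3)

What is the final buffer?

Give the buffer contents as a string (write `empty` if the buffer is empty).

Answer: bazbaz

Derivation:
After op 1 (type): buf='baz' undo_depth=1 redo_depth=0
After op 2 (type): buf='bazbaz' undo_depth=2 redo_depth=0
After op 3 (type): buf='bazbazxyz' undo_depth=3 redo_depth=0
After op 4 (undo): buf='bazbaz' undo_depth=2 redo_depth=1
After op 5 (type): buf='bazbazabc' undo_depth=3 redo_depth=0
After op 6 (delete): buf='bazbaz' undo_depth=4 redo_depth=0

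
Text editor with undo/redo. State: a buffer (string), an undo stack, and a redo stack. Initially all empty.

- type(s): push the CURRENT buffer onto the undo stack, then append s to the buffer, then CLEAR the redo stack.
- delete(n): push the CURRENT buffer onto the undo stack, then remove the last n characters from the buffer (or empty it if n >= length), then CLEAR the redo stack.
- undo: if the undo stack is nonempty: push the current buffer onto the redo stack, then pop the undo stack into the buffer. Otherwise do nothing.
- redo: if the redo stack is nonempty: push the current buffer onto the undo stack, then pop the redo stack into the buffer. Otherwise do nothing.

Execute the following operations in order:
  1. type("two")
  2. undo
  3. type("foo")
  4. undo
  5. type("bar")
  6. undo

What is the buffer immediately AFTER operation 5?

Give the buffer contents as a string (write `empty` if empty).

Answer: bar

Derivation:
After op 1 (type): buf='two' undo_depth=1 redo_depth=0
After op 2 (undo): buf='(empty)' undo_depth=0 redo_depth=1
After op 3 (type): buf='foo' undo_depth=1 redo_depth=0
After op 4 (undo): buf='(empty)' undo_depth=0 redo_depth=1
After op 5 (type): buf='bar' undo_depth=1 redo_depth=0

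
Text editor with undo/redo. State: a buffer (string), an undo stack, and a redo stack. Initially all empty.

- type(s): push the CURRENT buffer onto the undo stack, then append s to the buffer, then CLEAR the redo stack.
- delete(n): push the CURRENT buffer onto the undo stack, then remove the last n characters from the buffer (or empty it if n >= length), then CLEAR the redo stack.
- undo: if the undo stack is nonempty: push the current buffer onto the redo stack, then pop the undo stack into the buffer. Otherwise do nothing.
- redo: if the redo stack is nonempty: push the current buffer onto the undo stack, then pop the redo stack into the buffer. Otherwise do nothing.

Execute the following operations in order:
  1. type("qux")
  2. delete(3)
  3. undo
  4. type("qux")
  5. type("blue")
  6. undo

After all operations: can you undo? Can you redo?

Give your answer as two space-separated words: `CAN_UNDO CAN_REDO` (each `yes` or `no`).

After op 1 (type): buf='qux' undo_depth=1 redo_depth=0
After op 2 (delete): buf='(empty)' undo_depth=2 redo_depth=0
After op 3 (undo): buf='qux' undo_depth=1 redo_depth=1
After op 4 (type): buf='quxqux' undo_depth=2 redo_depth=0
After op 5 (type): buf='quxquxblue' undo_depth=3 redo_depth=0
After op 6 (undo): buf='quxqux' undo_depth=2 redo_depth=1

Answer: yes yes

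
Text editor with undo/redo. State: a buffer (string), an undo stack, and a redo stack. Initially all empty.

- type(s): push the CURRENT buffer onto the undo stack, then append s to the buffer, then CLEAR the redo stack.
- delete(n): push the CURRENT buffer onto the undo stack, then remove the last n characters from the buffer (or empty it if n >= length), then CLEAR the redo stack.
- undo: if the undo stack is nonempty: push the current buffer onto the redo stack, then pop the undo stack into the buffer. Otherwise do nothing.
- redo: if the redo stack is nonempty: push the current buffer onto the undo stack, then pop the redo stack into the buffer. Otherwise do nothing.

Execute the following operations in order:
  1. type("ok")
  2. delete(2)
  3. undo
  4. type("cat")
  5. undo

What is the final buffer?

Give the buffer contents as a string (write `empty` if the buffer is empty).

After op 1 (type): buf='ok' undo_depth=1 redo_depth=0
After op 2 (delete): buf='(empty)' undo_depth=2 redo_depth=0
After op 3 (undo): buf='ok' undo_depth=1 redo_depth=1
After op 4 (type): buf='okcat' undo_depth=2 redo_depth=0
After op 5 (undo): buf='ok' undo_depth=1 redo_depth=1

Answer: ok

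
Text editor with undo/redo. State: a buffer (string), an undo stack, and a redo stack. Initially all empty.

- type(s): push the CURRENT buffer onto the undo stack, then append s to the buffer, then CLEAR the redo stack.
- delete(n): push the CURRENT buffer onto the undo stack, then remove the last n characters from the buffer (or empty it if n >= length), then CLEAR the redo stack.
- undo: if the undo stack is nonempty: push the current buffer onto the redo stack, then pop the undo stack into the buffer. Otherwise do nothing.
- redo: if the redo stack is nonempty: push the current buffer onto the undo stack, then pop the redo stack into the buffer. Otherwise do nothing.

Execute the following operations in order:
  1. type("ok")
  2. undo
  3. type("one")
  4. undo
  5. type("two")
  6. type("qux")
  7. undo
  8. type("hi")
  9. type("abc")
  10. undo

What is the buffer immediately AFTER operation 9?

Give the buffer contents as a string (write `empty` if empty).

After op 1 (type): buf='ok' undo_depth=1 redo_depth=0
After op 2 (undo): buf='(empty)' undo_depth=0 redo_depth=1
After op 3 (type): buf='one' undo_depth=1 redo_depth=0
After op 4 (undo): buf='(empty)' undo_depth=0 redo_depth=1
After op 5 (type): buf='two' undo_depth=1 redo_depth=0
After op 6 (type): buf='twoqux' undo_depth=2 redo_depth=0
After op 7 (undo): buf='two' undo_depth=1 redo_depth=1
After op 8 (type): buf='twohi' undo_depth=2 redo_depth=0
After op 9 (type): buf='twohiabc' undo_depth=3 redo_depth=0

Answer: twohiabc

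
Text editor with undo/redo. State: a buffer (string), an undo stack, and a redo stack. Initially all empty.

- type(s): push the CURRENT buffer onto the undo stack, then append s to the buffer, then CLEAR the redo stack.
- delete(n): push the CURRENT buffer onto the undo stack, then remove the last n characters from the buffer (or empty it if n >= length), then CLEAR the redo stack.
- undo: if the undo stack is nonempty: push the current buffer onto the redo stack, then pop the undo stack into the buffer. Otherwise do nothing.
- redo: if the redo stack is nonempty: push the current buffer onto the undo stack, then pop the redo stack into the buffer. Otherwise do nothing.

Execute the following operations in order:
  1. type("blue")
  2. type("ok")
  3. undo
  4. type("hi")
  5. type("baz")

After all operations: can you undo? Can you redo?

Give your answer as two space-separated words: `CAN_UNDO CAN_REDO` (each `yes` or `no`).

After op 1 (type): buf='blue' undo_depth=1 redo_depth=0
After op 2 (type): buf='blueok' undo_depth=2 redo_depth=0
After op 3 (undo): buf='blue' undo_depth=1 redo_depth=1
After op 4 (type): buf='bluehi' undo_depth=2 redo_depth=0
After op 5 (type): buf='bluehibaz' undo_depth=3 redo_depth=0

Answer: yes no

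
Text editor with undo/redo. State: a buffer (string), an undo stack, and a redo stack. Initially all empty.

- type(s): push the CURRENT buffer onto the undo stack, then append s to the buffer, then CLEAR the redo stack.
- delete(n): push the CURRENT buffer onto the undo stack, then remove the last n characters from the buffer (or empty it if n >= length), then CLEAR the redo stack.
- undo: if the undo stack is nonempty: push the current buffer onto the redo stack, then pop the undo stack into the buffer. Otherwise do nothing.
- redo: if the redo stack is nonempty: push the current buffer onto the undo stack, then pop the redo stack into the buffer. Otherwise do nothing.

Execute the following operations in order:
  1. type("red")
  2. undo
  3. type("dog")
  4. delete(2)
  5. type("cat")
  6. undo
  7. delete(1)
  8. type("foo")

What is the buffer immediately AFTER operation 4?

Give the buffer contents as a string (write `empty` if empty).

Answer: d

Derivation:
After op 1 (type): buf='red' undo_depth=1 redo_depth=0
After op 2 (undo): buf='(empty)' undo_depth=0 redo_depth=1
After op 3 (type): buf='dog' undo_depth=1 redo_depth=0
After op 4 (delete): buf='d' undo_depth=2 redo_depth=0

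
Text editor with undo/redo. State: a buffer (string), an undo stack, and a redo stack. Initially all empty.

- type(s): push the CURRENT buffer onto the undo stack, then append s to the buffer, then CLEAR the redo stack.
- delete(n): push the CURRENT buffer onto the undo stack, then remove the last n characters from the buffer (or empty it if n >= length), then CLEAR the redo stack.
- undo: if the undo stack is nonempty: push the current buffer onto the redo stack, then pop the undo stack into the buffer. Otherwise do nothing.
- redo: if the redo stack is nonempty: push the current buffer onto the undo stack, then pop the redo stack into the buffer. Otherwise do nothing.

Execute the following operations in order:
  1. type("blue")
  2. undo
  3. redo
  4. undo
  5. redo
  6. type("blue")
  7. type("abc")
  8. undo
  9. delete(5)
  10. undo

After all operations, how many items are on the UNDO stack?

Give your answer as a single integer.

After op 1 (type): buf='blue' undo_depth=1 redo_depth=0
After op 2 (undo): buf='(empty)' undo_depth=0 redo_depth=1
After op 3 (redo): buf='blue' undo_depth=1 redo_depth=0
After op 4 (undo): buf='(empty)' undo_depth=0 redo_depth=1
After op 5 (redo): buf='blue' undo_depth=1 redo_depth=0
After op 6 (type): buf='blueblue' undo_depth=2 redo_depth=0
After op 7 (type): buf='blueblueabc' undo_depth=3 redo_depth=0
After op 8 (undo): buf='blueblue' undo_depth=2 redo_depth=1
After op 9 (delete): buf='blu' undo_depth=3 redo_depth=0
After op 10 (undo): buf='blueblue' undo_depth=2 redo_depth=1

Answer: 2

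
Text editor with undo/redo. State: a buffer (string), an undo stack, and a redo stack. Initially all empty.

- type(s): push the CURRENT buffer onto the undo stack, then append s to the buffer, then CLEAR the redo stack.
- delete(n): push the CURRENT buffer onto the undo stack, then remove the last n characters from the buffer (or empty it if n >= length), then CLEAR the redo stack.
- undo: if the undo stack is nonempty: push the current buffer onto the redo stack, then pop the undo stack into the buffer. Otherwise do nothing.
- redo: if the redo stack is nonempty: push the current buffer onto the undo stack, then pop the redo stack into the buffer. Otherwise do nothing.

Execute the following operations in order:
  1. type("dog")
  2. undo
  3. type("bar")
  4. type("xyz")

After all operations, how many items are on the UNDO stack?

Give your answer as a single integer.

After op 1 (type): buf='dog' undo_depth=1 redo_depth=0
After op 2 (undo): buf='(empty)' undo_depth=0 redo_depth=1
After op 3 (type): buf='bar' undo_depth=1 redo_depth=0
After op 4 (type): buf='barxyz' undo_depth=2 redo_depth=0

Answer: 2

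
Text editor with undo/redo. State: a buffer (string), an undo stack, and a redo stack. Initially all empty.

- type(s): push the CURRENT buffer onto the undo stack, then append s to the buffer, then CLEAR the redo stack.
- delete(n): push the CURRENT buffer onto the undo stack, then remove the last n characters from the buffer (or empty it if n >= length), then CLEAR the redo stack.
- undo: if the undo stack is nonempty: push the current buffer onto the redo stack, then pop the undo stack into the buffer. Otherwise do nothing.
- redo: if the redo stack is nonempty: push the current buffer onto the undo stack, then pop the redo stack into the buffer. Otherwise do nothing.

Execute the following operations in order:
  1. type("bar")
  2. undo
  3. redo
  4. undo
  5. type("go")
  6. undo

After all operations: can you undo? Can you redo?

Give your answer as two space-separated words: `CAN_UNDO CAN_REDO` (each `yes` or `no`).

Answer: no yes

Derivation:
After op 1 (type): buf='bar' undo_depth=1 redo_depth=0
After op 2 (undo): buf='(empty)' undo_depth=0 redo_depth=1
After op 3 (redo): buf='bar' undo_depth=1 redo_depth=0
After op 4 (undo): buf='(empty)' undo_depth=0 redo_depth=1
After op 5 (type): buf='go' undo_depth=1 redo_depth=0
After op 6 (undo): buf='(empty)' undo_depth=0 redo_depth=1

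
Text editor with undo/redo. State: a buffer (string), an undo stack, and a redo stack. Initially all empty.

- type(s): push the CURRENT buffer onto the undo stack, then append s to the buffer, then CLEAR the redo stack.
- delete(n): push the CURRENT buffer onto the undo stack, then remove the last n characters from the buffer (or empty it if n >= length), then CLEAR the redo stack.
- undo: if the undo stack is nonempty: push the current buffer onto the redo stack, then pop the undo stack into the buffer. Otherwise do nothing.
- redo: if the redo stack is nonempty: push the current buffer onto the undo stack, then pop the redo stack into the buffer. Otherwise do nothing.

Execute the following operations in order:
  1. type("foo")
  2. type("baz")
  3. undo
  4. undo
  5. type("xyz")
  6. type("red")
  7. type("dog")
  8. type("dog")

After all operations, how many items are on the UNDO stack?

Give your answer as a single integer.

After op 1 (type): buf='foo' undo_depth=1 redo_depth=0
After op 2 (type): buf='foobaz' undo_depth=2 redo_depth=0
After op 3 (undo): buf='foo' undo_depth=1 redo_depth=1
After op 4 (undo): buf='(empty)' undo_depth=0 redo_depth=2
After op 5 (type): buf='xyz' undo_depth=1 redo_depth=0
After op 6 (type): buf='xyzred' undo_depth=2 redo_depth=0
After op 7 (type): buf='xyzreddog' undo_depth=3 redo_depth=0
After op 8 (type): buf='xyzreddogdog' undo_depth=4 redo_depth=0

Answer: 4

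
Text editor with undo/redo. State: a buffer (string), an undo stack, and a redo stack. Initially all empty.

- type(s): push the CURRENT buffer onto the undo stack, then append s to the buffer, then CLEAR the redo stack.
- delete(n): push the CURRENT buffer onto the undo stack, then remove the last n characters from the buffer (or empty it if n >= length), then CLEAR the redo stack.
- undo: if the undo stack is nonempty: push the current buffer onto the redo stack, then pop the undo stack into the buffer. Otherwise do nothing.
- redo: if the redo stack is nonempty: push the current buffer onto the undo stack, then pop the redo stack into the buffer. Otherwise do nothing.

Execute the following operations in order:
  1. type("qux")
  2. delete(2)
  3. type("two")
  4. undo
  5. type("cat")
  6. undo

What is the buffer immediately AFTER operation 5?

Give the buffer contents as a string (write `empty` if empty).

Answer: qcat

Derivation:
After op 1 (type): buf='qux' undo_depth=1 redo_depth=0
After op 2 (delete): buf='q' undo_depth=2 redo_depth=0
After op 3 (type): buf='qtwo' undo_depth=3 redo_depth=0
After op 4 (undo): buf='q' undo_depth=2 redo_depth=1
After op 5 (type): buf='qcat' undo_depth=3 redo_depth=0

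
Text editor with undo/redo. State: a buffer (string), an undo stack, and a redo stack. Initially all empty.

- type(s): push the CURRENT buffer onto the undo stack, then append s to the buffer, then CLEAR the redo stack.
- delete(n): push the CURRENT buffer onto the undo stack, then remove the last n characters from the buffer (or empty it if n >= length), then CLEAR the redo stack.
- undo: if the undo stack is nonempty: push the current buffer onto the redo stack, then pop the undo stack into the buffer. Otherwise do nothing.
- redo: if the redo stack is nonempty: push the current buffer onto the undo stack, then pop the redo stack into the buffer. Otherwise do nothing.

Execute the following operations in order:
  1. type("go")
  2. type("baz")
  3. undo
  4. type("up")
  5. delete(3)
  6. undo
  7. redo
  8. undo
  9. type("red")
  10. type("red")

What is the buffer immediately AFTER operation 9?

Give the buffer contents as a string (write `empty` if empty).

After op 1 (type): buf='go' undo_depth=1 redo_depth=0
After op 2 (type): buf='gobaz' undo_depth=2 redo_depth=0
After op 3 (undo): buf='go' undo_depth=1 redo_depth=1
After op 4 (type): buf='goup' undo_depth=2 redo_depth=0
After op 5 (delete): buf='g' undo_depth=3 redo_depth=0
After op 6 (undo): buf='goup' undo_depth=2 redo_depth=1
After op 7 (redo): buf='g' undo_depth=3 redo_depth=0
After op 8 (undo): buf='goup' undo_depth=2 redo_depth=1
After op 9 (type): buf='goupred' undo_depth=3 redo_depth=0

Answer: goupred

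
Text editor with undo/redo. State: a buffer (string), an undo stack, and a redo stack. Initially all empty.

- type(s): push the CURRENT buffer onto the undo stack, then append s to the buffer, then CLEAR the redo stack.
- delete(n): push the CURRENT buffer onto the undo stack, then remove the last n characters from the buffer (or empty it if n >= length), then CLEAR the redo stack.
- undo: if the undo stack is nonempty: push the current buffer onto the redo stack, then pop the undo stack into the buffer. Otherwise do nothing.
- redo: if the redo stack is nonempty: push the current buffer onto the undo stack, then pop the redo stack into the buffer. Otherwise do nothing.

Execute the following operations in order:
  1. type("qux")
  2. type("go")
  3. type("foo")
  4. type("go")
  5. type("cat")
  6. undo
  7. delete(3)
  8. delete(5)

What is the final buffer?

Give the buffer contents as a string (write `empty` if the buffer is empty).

Answer: qu

Derivation:
After op 1 (type): buf='qux' undo_depth=1 redo_depth=0
After op 2 (type): buf='quxgo' undo_depth=2 redo_depth=0
After op 3 (type): buf='quxgofoo' undo_depth=3 redo_depth=0
After op 4 (type): buf='quxgofoogo' undo_depth=4 redo_depth=0
After op 5 (type): buf='quxgofoogocat' undo_depth=5 redo_depth=0
After op 6 (undo): buf='quxgofoogo' undo_depth=4 redo_depth=1
After op 7 (delete): buf='quxgofo' undo_depth=5 redo_depth=0
After op 8 (delete): buf='qu' undo_depth=6 redo_depth=0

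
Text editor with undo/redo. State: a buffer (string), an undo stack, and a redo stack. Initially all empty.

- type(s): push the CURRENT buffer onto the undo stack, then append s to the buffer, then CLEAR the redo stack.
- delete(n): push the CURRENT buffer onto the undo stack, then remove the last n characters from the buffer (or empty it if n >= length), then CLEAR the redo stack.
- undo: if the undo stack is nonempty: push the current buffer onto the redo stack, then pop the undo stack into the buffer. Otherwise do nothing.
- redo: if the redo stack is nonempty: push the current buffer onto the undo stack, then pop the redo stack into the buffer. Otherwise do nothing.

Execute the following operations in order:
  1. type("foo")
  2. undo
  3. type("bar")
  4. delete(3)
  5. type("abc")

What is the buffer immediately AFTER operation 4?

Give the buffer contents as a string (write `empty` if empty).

After op 1 (type): buf='foo' undo_depth=1 redo_depth=0
After op 2 (undo): buf='(empty)' undo_depth=0 redo_depth=1
After op 3 (type): buf='bar' undo_depth=1 redo_depth=0
After op 4 (delete): buf='(empty)' undo_depth=2 redo_depth=0

Answer: empty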